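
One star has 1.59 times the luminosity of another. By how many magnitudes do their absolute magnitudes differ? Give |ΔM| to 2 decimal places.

|ΔM| ≈ 0.50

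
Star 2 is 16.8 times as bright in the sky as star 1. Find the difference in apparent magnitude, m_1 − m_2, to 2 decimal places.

m_1 − m_2 ≈ 3.06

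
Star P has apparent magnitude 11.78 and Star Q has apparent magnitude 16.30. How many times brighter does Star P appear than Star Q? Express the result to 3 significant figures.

Magnitude difference = -4.52
Flux ratio = 10^(−0.4 Δm) = 10^(−0.4 × -4.52) = 10^1.808 = 64.27

64.3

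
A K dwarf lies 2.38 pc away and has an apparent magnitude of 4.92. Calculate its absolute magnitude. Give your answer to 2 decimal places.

M ≈ 8.04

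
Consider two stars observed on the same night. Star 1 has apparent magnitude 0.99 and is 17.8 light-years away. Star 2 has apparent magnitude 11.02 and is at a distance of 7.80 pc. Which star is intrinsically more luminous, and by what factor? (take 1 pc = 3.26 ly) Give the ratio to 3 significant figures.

Star 1: d = 17.8 ly / 3.26 = 5.460 pc
Star 1: M = m − 5 log₁₀ d + 5 = 0.99 − 5·0.7372 + 5 = 2.304
Star 2: M = m − 5 log₁₀ d + 5 = 11.02 − 5·0.8921 + 5 = 11.560
ΔM = M_1 − M_2 = 2.304 − (11.560) = -9.256; smaller M is more luminous → Star 1.
L ratio = 10^(0.4 |ΔM|) = 10^3.702 = 5038

Star 1 is more luminous, by a factor of 5040.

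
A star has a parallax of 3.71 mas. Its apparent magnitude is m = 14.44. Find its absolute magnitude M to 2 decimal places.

M ≈ 7.29

p = 3.71 mas = 3.71×10^-3″ → d = 1/p = 269.5 pc
5 log₁₀(d/10 pc) = 5 log₁₀(269.5) − 5 = 7.153
M = m − 5 log₁₀(d/10) = 14.44 − 7.153 = 7.287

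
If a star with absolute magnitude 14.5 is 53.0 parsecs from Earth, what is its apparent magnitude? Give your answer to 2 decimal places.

m ≈ 18.12

m = M + 5 log₁₀ d − 5 = 14.5 + 5·1.7243 − 5 = 18.121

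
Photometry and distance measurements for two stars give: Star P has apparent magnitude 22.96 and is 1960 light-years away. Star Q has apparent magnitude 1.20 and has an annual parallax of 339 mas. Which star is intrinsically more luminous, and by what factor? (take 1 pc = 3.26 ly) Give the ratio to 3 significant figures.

Star Q is more luminous, by a factor of 12200.

Star P: d = 1960 ly / 3.26 = 601.2 pc
Star P: M = m − 5 log₁₀ d + 5 = 22.96 − 5·2.7790 + 5 = 14.065
Star Q: p = 339 mas = 0.339″ → d = 1/p = 2.950 pc
Star Q: M = m − 5 log₁₀ d + 5 = 1.20 − 5·0.4698 + 5 = 3.851
ΔM = M_P − M_Q = 14.065 − (3.851) = 10.214; smaller M is more luminous → Star Q.
L ratio = 10^(0.4 |ΔM|) = 10^4.086 = 12180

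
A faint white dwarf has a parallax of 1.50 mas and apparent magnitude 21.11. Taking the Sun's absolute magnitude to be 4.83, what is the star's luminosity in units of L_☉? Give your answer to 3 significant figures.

L/L_☉ ≈ 1.37×10^-3

d = 1/p = 1000/1.50 mas = 666.7 pc
M = m − 5 log₁₀ d + 5 = 21.11 − 5·2.8239 + 5 = 11.990
M − M_☉ = 11.990 − 4.83 = 7.160
L/L_☉ = 10^(−0.4 × 7.160) = 1.367×10^-3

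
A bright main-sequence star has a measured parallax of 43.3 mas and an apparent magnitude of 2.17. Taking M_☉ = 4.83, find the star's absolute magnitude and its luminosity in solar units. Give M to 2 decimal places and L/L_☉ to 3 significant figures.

d = 1/p = 1000/43.3 mas = 23.09 pc
M = m − 5 log₁₀ d + 5 = 2.17 − 5·1.3635 + 5 = 0.352
M − M_☉ = 0.352 − 4.83 = -4.478
L/L_☉ = 10^(−0.4 × -4.478) = 61.81

M ≈ 0.35; L/L_☉ ≈ 61.8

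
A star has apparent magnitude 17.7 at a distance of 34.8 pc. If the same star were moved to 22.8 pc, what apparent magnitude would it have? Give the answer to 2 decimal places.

m ≈ 16.78

Flux ∝ 1/d², so Δm = 5 log₁₀(d₂/d₁) = 5 log₁₀(22.8/34.8) = -0.918
m₂ = m₁ + Δm = 17.7 + (-0.918) = 16.782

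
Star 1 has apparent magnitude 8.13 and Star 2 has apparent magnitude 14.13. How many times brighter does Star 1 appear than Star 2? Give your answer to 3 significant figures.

251

Δm = 8.13 − (14.13) = -6.00
Flux ratio = 10^(−0.4 Δm) = 10^(−0.4 × -6.00) = 10^2.400 = 251.2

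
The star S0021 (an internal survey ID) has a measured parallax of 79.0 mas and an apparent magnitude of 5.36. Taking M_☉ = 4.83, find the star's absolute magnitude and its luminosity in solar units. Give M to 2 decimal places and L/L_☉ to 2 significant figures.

M ≈ 4.85; L/L_☉ ≈ 0.98

d = 1/p = 1000/79.0 mas = 12.66 pc
M = m − 5 log₁₀ d + 5 = 5.36 − 5·1.1024 + 5 = 4.848
M − M_☉ = 4.848 − 4.83 = 0.018
L/L_☉ = 10^(−0.4 × 0.018) = 0.9834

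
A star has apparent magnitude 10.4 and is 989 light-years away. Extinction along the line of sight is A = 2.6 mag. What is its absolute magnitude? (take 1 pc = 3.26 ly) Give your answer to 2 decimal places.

M ≈ 0.39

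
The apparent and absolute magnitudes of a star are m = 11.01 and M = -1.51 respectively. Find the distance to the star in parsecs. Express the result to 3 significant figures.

d ≈ 3190 pc

μ = m − M = 12.520
m − M = 5 log₁₀ d − 5
log₁₀ d = (m − M)/5 + 1 = 3.5040
d = 10^3.5040 = 3192 pc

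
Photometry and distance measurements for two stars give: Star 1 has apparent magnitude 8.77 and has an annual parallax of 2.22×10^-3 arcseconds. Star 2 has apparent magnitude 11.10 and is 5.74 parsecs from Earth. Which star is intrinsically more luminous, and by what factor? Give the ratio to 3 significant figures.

Star 1: d = 1/p = 1/2.22×10^-3″ = 450.5 pc
Star 1: M = m − 5 log₁₀ d + 5 = 8.77 − 5·2.6536 + 5 = 0.502
Star 2: M = m − 5 log₁₀ d + 5 = 11.10 − 5·0.7589 + 5 = 12.305
ΔM = M_1 − M_2 = 0.502 − (12.305) = -11.804; smaller M is more luminous → Star 1.
L ratio = 10^(0.4 |ΔM|) = 10^4.721 = 52660

Star 1 is more luminous, by a factor of 52700.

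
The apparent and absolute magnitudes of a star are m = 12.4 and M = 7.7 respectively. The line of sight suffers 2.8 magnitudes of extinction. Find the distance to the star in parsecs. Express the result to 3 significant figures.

m − M = 5 log₁₀(d/10 pc) + A  ⇒  12.4 − (7.7) − 2.8 = 5 log₁₀(d/10)
1.900 = 5 log₁₀(d/10)
log₁₀ d = (m − M − A)/5 + 1 = 1.3800
d = 10^1.3800 = 23.99 pc

d ≈ 24.0 pc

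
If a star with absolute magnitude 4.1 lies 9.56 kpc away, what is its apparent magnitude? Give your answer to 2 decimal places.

m ≈ 19.00

d = 9.56 kpc = 9560 pc
m = M + 5 log₁₀ d − 5 = 4.1 + 5·3.9805 − 5 = 19.002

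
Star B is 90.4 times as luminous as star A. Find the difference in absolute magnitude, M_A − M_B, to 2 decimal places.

M_A − M_B ≈ 4.89

Pogson: ΔM = −2.5 log₁₀(ratio) = −2.5 log₁₀(90.4) = −2.5 × 1.9562 = -4.890
Star B is brighter so has the smaller magnitude: M_A − M_B is positive.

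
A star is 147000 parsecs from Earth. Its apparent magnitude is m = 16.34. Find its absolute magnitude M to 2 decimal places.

5 log₁₀(d/10 pc) = 5 log₁₀(147000) − 5 = 20.837
M = m − 5 log₁₀(d/10) = 16.34 − 20.837 = -4.497

M ≈ -4.50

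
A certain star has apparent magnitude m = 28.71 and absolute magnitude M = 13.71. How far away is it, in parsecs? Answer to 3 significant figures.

d ≈ 10000 pc

Distance modulus: m − M = 28.71 − (13.71) = 15.000
m − M = 5 log₁₀ d − 5
log₁₀ d = (m − M)/5 + 1 = 4.0000
d = 10^4.0000 = 10000 pc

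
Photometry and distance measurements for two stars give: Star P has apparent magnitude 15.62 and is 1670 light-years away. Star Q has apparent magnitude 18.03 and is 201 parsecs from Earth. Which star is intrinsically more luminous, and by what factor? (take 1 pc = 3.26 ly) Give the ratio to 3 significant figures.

Star P is more luminous, by a factor of 59.8.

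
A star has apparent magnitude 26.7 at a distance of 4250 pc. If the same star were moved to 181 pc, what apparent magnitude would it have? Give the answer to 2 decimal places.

Flux ∝ 1/d², so Δm = 5 log₁₀(d₂/d₁) = 5 log₁₀(181/4250) = -6.854
m₂ = m₁ + Δm = 26.7 + (-6.854) = 19.846

m ≈ 19.85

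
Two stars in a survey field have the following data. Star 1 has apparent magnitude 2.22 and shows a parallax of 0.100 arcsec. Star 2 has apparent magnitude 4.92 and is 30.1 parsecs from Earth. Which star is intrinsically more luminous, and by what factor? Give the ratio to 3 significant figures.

Star 1: d = 1/p = 1/0.100″ = 10.00 pc
Star 1: M = m − 5 log₁₀ d + 5 = 2.22 − 5·1.0000 + 5 = 2.220
Star 2: M = m − 5 log₁₀ d + 5 = 4.92 − 5·1.4786 + 5 = 2.527
ΔM = M_1 − M_2 = 2.220 − (2.527) = -0.307; smaller M is more luminous → Star 1.
L ratio = 10^(0.4 |ΔM|) = 10^0.123 = 1.327

Star 1 is more luminous, by a factor of 1.33.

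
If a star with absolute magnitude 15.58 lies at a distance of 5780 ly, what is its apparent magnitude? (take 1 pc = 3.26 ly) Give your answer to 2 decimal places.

m ≈ 26.82

d = 5780 ly / 3.26 = 1773 pc
m = M + 5 log₁₀ d − 5 = 15.58 + 5·3.2487 − 5 = 26.824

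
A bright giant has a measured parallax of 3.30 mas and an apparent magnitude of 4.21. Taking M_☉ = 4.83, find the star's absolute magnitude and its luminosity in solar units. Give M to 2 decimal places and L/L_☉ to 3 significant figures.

d = 1/p = 1000/3.30 mas = 303.0 pc
M = m − 5 log₁₀ d + 5 = 4.21 − 5·2.4815 + 5 = -3.197
M − M_☉ = -3.197 − 4.83 = -8.027
L/L_☉ = 10^(−0.4 × -8.027) = 1625

M ≈ -3.20; L/L_☉ ≈ 1630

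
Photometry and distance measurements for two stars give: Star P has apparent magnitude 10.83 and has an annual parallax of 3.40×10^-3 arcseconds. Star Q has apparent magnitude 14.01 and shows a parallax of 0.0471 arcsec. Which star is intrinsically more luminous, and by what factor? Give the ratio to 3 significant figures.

Star P is more luminous, by a factor of 3590.

Star P: d = 1/p = 1/3.40×10^-3″ = 294.1 pc
Star P: M = m − 5 log₁₀ d + 5 = 10.83 − 5·2.4685 + 5 = 3.487
Star Q: d = 1/p = 1/0.0471″ = 21.23 pc
Star Q: M = m − 5 log₁₀ d + 5 = 14.01 − 5·1.3270 + 5 = 12.375
ΔM = M_P − M_Q = 3.487 − (12.375) = -8.888; smaller M is more luminous → Star P.
L ratio = 10^(0.4 |ΔM|) = 10^3.555 = 3590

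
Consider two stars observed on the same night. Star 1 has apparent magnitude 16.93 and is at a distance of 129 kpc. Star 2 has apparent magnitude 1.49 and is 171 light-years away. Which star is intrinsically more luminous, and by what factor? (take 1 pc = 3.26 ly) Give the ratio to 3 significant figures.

Star 1: d = 129 kpc = 129000 pc
Star 1: M = m − 5 log₁₀ d + 5 = 16.93 − 5·5.1106 + 5 = -3.623
Star 2: d = 171 ly / 3.26 = 52.45 pc
Star 2: M = m − 5 log₁₀ d + 5 = 1.49 − 5·1.7198 + 5 = -2.109
ΔM = M_1 − M_2 = -3.623 − (-2.109) = -1.514; smaller M is more luminous → Star 1.
L ratio = 10^(0.4 |ΔM|) = 10^0.606 = 4.033

Star 1 is more luminous, by a factor of 4.03.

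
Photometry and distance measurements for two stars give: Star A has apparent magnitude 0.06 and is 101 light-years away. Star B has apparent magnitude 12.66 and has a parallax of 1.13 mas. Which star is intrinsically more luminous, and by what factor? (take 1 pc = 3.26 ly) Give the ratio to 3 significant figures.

Star A is more luminous, by a factor of 134.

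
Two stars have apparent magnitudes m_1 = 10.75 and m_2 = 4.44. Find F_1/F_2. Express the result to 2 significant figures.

F_1/F_2 ≈ 3.0×10^-3

Magnitude difference = 6.31
Flux ratio = 10^(−0.4 Δm) = 10^(−0.4 × 6.31) = 10^-2.524 = 2.992×10^-3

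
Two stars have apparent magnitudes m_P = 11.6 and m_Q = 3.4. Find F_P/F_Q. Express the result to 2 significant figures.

Δm = 11.6 − (3.4) = 8.2
Flux ratio = 10^(−0.4 Δm) = 10^(−0.4 × 8.2) = 10^-3.280 = 5.248×10^-4

F_P/F_Q ≈ 5.2×10^-4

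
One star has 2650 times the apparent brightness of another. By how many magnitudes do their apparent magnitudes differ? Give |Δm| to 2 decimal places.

|Δm| ≈ 8.56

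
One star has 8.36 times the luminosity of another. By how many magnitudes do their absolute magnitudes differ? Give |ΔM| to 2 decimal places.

Pogson: ΔM = −2.5 log₁₀(ratio) = −2.5 log₁₀(8.36) = −2.5 × 0.9222 = -2.306

|ΔM| ≈ 2.31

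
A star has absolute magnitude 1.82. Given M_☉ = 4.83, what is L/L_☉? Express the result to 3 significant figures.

M − M_☉ = 1.82 − 4.83 = -3.010
L/L_☉ = 10^(−0.4 (M − M_☉)) = 10^1.204 = 16.00

L/L_☉ ≈ 16.0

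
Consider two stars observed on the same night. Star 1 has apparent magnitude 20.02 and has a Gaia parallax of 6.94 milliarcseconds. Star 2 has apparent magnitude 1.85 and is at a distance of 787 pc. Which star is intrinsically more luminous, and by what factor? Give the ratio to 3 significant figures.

Star 1: p = 6.94 mas = 6.94×10^-3″ → d = 1/p = 144.1 pc
Star 1: M = m − 5 log₁₀ d + 5 = 20.02 − 5·2.1586 + 5 = 14.227
Star 2: M = m − 5 log₁₀ d + 5 = 1.85 − 5·2.8960 + 5 = -7.630
ΔM = M_1 − M_2 = 14.227 − (-7.630) = 21.857; smaller M is more luminous → Star 2.
L ratio = 10^(0.4 |ΔM|) = 10^8.743 = 5.529×10^8

Star 2 is more luminous, by a factor of 5.53×10^8.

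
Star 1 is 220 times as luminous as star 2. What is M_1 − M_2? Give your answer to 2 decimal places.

Pogson: ΔM = −2.5 log₁₀(ratio) = −2.5 log₁₀(220) = −2.5 × 2.3424 = -5.856
Star 1 is brighter, so it has the smaller magnitude: the difference is negative.

M_1 − M_2 ≈ -5.86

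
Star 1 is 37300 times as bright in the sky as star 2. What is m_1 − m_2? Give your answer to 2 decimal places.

Pogson: Δm = −2.5 log₁₀(ratio) = −2.5 log₁₀(37300) = −2.5 × 4.5717 = -11.429
Star 1 is brighter, so it has the smaller magnitude: the difference is negative.

m_1 − m_2 ≈ -11.43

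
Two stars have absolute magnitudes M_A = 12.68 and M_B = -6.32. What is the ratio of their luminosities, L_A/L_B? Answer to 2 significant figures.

L_A/L_B ≈ 2.5×10^-8

ΔM = M_A − M_B = 19.00
L_A/L_B = 10^(−0.4 ΔM) = 10^-7.600 = 2.512×10^-8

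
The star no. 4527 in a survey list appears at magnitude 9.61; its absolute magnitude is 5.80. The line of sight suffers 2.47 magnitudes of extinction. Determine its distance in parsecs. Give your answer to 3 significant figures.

m − M = 5 log₁₀(d/10 pc) + A  ⇒  9.61 − (5.80) − 2.47 = 5 log₁₀(d/10)
1.340 = 5 log₁₀(d/10)
log₁₀ d = (m − M − A)/5 + 1 = 1.2680
d = 10^1.2680 = 18.54 pc

d ≈ 18.5 pc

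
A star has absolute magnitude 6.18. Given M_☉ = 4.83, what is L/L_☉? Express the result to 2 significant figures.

M − M_☉ = 6.18 − 4.83 = 1.350
L/L_☉ = 10^(−0.4 (M − M_☉)) = 10^-0.540 = 0.2884

L/L_☉ ≈ 0.29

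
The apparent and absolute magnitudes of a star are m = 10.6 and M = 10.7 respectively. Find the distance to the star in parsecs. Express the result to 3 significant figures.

d ≈ 9.55 pc

Distance modulus: m − M = 10.6 − (10.7) = -0.100
m − M = 5 log₁₀ d − 5
log₁₀ d = (m − M)/5 + 1 = 0.9800
d = 10^0.9800 = 9.550 pc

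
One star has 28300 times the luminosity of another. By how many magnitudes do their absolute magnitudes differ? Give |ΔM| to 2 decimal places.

Pogson: ΔM = −2.5 log₁₀(ratio) = −2.5 log₁₀(28300) = −2.5 × 4.4518 = -11.129

|ΔM| ≈ 11.13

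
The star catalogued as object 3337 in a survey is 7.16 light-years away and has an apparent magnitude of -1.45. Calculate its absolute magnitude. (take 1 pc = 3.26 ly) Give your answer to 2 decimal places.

M ≈ 1.84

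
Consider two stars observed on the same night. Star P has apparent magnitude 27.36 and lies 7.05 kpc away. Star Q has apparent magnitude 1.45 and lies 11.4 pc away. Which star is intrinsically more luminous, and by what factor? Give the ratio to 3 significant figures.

Star Q is more luminous, by a factor of 60500.

Star P: d = 7.05 kpc = 7050 pc
Star P: M = m − 5 log₁₀ d + 5 = 27.36 − 5·3.8482 + 5 = 13.119
Star Q: M = m − 5 log₁₀ d + 5 = 1.45 − 5·1.0569 + 5 = 1.165
ΔM = M_P − M_Q = 13.119 − (1.165) = 11.954; smaller M is more luminous → Star Q.
L ratio = 10^(0.4 |ΔM|) = 10^4.781 = 60450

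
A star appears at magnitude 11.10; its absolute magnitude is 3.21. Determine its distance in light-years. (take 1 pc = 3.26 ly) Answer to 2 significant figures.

d ≈ 1200 ly

Distance modulus: m − M = 11.10 − (3.21) = 7.890
m − M = 5 log₁₀ d − 5
log₁₀ d = (m − M)/5 + 1 = 2.5780
d = 10^2.5780 = 378.4 pc
= 1234 ly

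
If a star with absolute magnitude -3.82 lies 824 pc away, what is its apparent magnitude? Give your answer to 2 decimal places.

m ≈ 5.76

m = M + 5 log₁₀ d − 5 = -3.82 + 5·2.9159 − 5 = 5.760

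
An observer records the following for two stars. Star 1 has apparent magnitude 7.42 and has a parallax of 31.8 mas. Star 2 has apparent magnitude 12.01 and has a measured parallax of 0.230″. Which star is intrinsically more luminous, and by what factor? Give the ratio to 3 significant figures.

Star 1 is more luminous, by a factor of 3590.

Star 1: p = 31.8 mas = 0.0318″ → d = 1/p = 31.45 pc
Star 1: M = m − 5 log₁₀ d + 5 = 7.42 − 5·1.4976 + 5 = 4.932
Star 2: d = 1/p = 1/0.230″ = 4.348 pc
Star 2: M = m − 5 log₁₀ d + 5 = 12.01 − 5·0.6383 + 5 = 13.819
ΔM = M_1 − M_2 = 4.932 − (13.819) = -8.887; smaller M is more luminous → Star 1.
L ratio = 10^(0.4 |ΔM|) = 10^3.555 = 3586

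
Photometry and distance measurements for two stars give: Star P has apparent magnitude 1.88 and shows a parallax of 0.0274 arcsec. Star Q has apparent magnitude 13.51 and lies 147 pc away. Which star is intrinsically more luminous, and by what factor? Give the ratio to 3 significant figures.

Star P is more luminous, by a factor of 2770.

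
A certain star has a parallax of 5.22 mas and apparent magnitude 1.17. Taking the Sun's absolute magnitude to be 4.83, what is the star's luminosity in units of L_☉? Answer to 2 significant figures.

d = 1/p = 1000/5.22 mas = 191.6 pc
M = m − 5 log₁₀ d + 5 = 1.17 − 5·2.2823 + 5 = -5.242
M − M_☉ = -5.242 − 4.83 = -10.072
L/L_☉ = 10^(−0.4 × -10.072) = 10680

L/L_☉ ≈ 11000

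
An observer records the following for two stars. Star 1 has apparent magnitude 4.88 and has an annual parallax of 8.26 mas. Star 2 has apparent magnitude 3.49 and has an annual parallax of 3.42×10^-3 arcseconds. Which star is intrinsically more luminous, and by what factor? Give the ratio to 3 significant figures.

Star 2 is more luminous, by a factor of 21.0.

Star 1: p = 8.26 mas = 8.26×10^-3″ → d = 1/p = 121.1 pc
Star 1: M = m − 5 log₁₀ d + 5 = 4.88 − 5·2.0830 + 5 = -0.535
Star 2: d = 1/p = 1/3.42×10^-3″ = 292.4 pc
Star 2: M = m − 5 log₁₀ d + 5 = 3.49 − 5·2.4660 + 5 = -3.840
ΔM = M_1 − M_2 = -0.535 − (-3.840) = 3.305; smaller M is more luminous → Star 2.
L ratio = 10^(0.4 |ΔM|) = 10^1.322 = 20.98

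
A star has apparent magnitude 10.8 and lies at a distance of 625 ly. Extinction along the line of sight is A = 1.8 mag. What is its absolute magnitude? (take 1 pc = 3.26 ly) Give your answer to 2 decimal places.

d = 625 ly / 3.26 = 191.7 pc
5 log₁₀(d/10 pc) = 5 log₁₀(191.7) − 5 = 6.413
M = m − 5 log₁₀(d/10) − A = 10.8 − 6.413 − 1.8 = 2.587

M ≈ 2.59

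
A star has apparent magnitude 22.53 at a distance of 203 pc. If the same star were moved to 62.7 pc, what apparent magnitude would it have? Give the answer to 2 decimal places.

m ≈ 19.98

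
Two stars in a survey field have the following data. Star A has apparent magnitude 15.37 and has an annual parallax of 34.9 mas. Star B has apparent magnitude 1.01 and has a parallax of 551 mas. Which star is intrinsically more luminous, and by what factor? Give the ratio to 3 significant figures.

Star B is more luminous, by a factor of 2230.

Star A: p = 34.9 mas = 0.0349″ → d = 1/p = 28.65 pc
Star A: M = m − 5 log₁₀ d + 5 = 15.37 − 5·1.4572 + 5 = 13.084
Star B: p = 551 mas = 0.551″ → d = 1/p = 1.815 pc
Star B: M = m − 5 log₁₀ d + 5 = 1.01 − 5·0.2588 + 5 = 4.716
ΔM = M_A − M_B = 13.084 − (4.716) = 8.368; smaller M is more luminous → Star B.
L ratio = 10^(0.4 |ΔM|) = 10^3.347 = 2225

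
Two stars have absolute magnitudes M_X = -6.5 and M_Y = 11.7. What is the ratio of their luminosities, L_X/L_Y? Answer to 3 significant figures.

ΔM = M_X − M_Y = -18.2
L_X/L_Y = 10^(−0.4 ΔM) = 10^7.280 = 1.905×10^7

L_X/L_Y ≈ 1.91×10^7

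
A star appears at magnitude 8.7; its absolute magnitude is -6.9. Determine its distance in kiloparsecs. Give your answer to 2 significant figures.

d ≈ 13 kpc

μ = m − M = 15.600
m − M = 5 log₁₀ d − 5
log₁₀ d = (m − M)/5 + 1 = 4.1200
d = 10^4.1200 = 13180 pc
= 13.18 kpc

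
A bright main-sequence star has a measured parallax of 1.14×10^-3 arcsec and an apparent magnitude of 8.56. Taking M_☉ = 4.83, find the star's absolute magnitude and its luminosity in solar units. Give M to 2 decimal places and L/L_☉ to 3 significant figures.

M ≈ -1.16; L/L_☉ ≈ 248

d = 1/p = 1/1.14×10^-3″ = 877.2 pc
M = m − 5 log₁₀ d + 5 = 8.56 − 5·2.9431 + 5 = -1.155
M − M_☉ = -1.155 − 4.83 = -5.985
L/L_☉ = 10^(−0.4 × -5.985) = 247.9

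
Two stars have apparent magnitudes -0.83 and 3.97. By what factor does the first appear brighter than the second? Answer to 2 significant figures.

Δm = -0.83 − (3.97) = -4.80
Flux ratio = 10^(−0.4 Δm) = 10^(−0.4 × -4.80) = 10^1.920 = 83.18

83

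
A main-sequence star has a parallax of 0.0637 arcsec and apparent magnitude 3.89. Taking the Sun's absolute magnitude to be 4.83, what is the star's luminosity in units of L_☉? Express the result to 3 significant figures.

d = 1/p = 1/0.0637″ = 15.70 pc
M = m − 5 log₁₀ d + 5 = 3.89 − 5·1.1959 + 5 = 2.911
M − M_☉ = 2.911 − 4.83 = -1.919
L/L_☉ = 10^(−0.4 × -1.919) = 5.858

L/L_☉ ≈ 5.86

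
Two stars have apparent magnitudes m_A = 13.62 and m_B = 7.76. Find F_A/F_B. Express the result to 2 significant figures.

Δm = 13.62 − (7.76) = 5.86
Flux ratio = 10^(−0.4 Δm) = 10^(−0.4 × 5.86) = 10^-2.344 = 4.529×10^-3

F_A/F_B ≈ 4.5×10^-3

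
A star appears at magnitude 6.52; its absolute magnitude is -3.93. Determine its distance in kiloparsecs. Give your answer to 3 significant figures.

μ = m − M = 10.450
m − M = 5 log₁₀ d − 5
log₁₀ d = (m − M)/5 + 1 = 3.0900
d = 10^3.0900 = 1230 pc
= 1.230 kpc

d ≈ 1.23 kpc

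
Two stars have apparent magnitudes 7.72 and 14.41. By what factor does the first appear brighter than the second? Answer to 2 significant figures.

470

Δm = 7.72 − (14.41) = -6.69
Flux ratio = 10^(−0.4 Δm) = 10^(−0.4 × -6.69) = 10^2.676 = 474.2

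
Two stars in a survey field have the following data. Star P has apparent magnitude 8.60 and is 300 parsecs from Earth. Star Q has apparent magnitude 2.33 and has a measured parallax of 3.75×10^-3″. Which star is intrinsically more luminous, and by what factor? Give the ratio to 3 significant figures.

Star P: M = m − 5 log₁₀ d + 5 = 8.60 − 5·2.4771 + 5 = 1.214
Star Q: d = 1/p = 1/3.75×10^-3″ = 266.7 pc
Star Q: M = m − 5 log₁₀ d + 5 = 2.33 − 5·2.4260 + 5 = -4.800
ΔM = M_P − M_Q = 1.214 − (-4.800) = 6.014; smaller M is more luminous → Star Q.
L ratio = 10^(0.4 |ΔM|) = 10^2.406 = 254.5

Star Q is more luminous, by a factor of 255.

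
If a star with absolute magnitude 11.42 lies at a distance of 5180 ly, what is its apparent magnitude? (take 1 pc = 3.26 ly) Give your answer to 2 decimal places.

d = 5180 ly / 3.26 = 1589 pc
m = M + 5 log₁₀ d − 5 = 11.42 + 5·3.2011 − 5 = 22.426

m ≈ 22.43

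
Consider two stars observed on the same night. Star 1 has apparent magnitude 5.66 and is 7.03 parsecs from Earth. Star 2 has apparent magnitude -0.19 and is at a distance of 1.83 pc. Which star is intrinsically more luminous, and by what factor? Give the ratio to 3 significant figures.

Star 2 is more luminous, by a factor of 14.8.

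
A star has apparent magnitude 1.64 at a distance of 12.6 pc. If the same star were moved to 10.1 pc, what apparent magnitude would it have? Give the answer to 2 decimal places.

Flux ∝ 1/d², so Δm = 5 log₁₀(d₂/d₁) = 5 log₁₀(10.1/12.6) = -0.480
m₂ = m₁ + Δm = 1.64 + (-0.480) = 1.160

m ≈ 1.16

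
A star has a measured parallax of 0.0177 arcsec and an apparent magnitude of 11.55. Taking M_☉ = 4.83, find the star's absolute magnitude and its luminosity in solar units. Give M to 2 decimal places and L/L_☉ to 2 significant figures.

d = 1/p = 1/0.0177″ = 56.50 pc
M = m − 5 log₁₀ d + 5 = 11.55 − 5·1.7520 + 5 = 7.790
M − M_☉ = 7.790 − 4.83 = 2.960
L/L_☉ = 10^(−0.4 × 2.960) = 0.06547

M ≈ 7.79; L/L_☉ ≈ 0.065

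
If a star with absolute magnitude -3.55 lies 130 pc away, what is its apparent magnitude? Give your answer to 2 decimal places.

m ≈ 2.02

m = M + 5 log₁₀ d − 5 = -3.55 + 5·2.1139 − 5 = 2.020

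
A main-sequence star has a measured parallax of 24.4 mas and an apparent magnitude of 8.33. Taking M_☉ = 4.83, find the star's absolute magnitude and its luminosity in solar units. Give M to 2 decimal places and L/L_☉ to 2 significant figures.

d = 1/p = 1000/24.4 mas = 40.98 pc
M = m − 5 log₁₀ d + 5 = 8.33 − 5·1.6126 + 5 = 5.267
M − M_☉ = 5.267 − 4.83 = 0.437
L/L_☉ = 10^(−0.4 × 0.437) = 0.6687

M ≈ 5.27; L/L_☉ ≈ 0.67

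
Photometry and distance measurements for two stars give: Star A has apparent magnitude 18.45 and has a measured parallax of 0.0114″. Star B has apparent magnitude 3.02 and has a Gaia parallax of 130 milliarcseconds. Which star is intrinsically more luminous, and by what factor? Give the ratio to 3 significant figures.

Star B is more luminous, by a factor of 11400.

Star A: d = 1/p = 1/0.0114″ = 87.72 pc
Star A: M = m − 5 log₁₀ d + 5 = 18.45 − 5·1.9431 + 5 = 13.735
Star B: p = 130 mas = 0.130″ → d = 1/p = 7.692 pc
Star B: M = m − 5 log₁₀ d + 5 = 3.02 − 5·0.8861 + 5 = 3.590
ΔM = M_A − M_B = 13.735 − (3.590) = 10.145; smaller M is more luminous → Star B.
L ratio = 10^(0.4 |ΔM|) = 10^4.058 = 11430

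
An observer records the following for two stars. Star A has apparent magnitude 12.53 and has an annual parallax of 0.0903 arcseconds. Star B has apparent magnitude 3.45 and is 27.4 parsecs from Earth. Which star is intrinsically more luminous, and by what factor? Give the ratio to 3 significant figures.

Star A: d = 1/p = 1/0.0903″ = 11.07 pc
Star A: M = m − 5 log₁₀ d + 5 = 12.53 − 5·1.0443 + 5 = 12.308
Star B: M = m − 5 log₁₀ d + 5 = 3.45 − 5·1.4378 + 5 = 1.261
ΔM = M_A − M_B = 12.308 − (1.261) = 11.047; smaller M is more luminous → Star B.
L ratio = 10^(0.4 |ΔM|) = 10^4.419 = 26230

Star B is more luminous, by a factor of 26200.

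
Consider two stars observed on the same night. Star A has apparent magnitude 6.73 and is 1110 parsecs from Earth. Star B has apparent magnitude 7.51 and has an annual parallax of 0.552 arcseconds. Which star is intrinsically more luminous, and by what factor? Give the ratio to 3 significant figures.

Star A: M = m − 5 log₁₀ d + 5 = 6.73 − 5·3.0453 + 5 = -3.497
Star B: d = 1/p = 1/0.552″ = 1.812 pc
Star B: M = m − 5 log₁₀ d + 5 = 7.51 − 5·0.2581 + 5 = 11.220
ΔM = M_A − M_B = -3.497 − (11.220) = -14.716; smaller M is more luminous → Star A.
L ratio = 10^(0.4 |ΔM|) = 10^5.887 = 770100

Star A is more luminous, by a factor of 770000.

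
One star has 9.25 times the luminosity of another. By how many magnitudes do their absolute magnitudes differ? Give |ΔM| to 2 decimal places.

|ΔM| ≈ 2.42

Pogson: ΔM = −2.5 log₁₀(ratio) = −2.5 log₁₀(9.25) = −2.5 × 0.9661 = -2.415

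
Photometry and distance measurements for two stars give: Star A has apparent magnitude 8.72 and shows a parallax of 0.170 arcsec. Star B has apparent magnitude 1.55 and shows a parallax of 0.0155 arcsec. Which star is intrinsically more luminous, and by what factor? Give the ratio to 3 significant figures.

Star A: d = 1/p = 1/0.170″ = 5.882 pc
Star A: M = m − 5 log₁₀ d + 5 = 8.72 − 5·0.7696 + 5 = 9.872
Star B: d = 1/p = 1/0.0155″ = 64.52 pc
Star B: M = m − 5 log₁₀ d + 5 = 1.55 − 5·1.8097 + 5 = -2.498
ΔM = M_A − M_B = 9.872 − (-2.498) = 12.371; smaller M is more luminous → Star B.
L ratio = 10^(0.4 |ΔM|) = 10^4.948 = 88760

Star B is more luminous, by a factor of 88800.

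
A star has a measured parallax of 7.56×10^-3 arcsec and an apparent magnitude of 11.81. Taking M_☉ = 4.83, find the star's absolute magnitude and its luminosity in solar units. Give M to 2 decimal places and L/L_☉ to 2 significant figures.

M ≈ 6.20; L/L_☉ ≈ 0.28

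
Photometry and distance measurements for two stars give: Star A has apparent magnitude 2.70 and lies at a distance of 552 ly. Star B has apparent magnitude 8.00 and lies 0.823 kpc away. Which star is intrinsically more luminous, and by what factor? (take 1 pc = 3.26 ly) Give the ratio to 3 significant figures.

Star A is more luminous, by a factor of 5.58.

Star A: d = 552 ly / 3.26 = 169.3 pc
Star A: M = m − 5 log₁₀ d + 5 = 2.70 − 5·2.2287 + 5 = -3.444
Star B: d = 0.823 kpc = 823.0 pc
Star B: M = m − 5 log₁₀ d + 5 = 8.00 − 5·2.9154 + 5 = -1.577
ΔM = M_A − M_B = -3.444 − (-1.577) = -1.867; smaller M is more luminous → Star A.
L ratio = 10^(0.4 |ΔM|) = 10^0.747 = 5.580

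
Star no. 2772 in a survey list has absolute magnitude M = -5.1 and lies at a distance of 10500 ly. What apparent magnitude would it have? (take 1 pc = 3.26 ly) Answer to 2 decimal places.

m ≈ 7.44

d = 10500 ly / 3.26 = 3221 pc
m = M + 5 log₁₀ d − 5 = -5.1 + 5·3.5080 − 5 = 7.440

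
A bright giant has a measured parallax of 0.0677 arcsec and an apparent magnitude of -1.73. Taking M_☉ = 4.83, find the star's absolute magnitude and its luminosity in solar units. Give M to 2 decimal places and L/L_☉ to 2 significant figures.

M ≈ -2.58; L/L_☉ ≈ 920

d = 1/p = 1/0.0677″ = 14.77 pc
M = m − 5 log₁₀ d + 5 = -1.73 − 5·1.1694 + 5 = -2.577
M − M_☉ = -2.577 − 4.83 = -7.407
L/L_☉ = 10^(−0.4 × -7.407) = 918.0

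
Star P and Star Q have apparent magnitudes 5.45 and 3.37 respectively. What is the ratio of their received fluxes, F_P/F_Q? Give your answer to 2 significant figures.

F_P/F_Q ≈ 0.15

Δm = 5.45 − (3.37) = 2.08
Flux ratio = 10^(−0.4 Δm) = 10^(−0.4 × 2.08) = 10^-0.832 = 0.1472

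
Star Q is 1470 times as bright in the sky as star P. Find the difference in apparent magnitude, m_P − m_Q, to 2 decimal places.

Pogson: Δm = −2.5 log₁₀(ratio) = −2.5 log₁₀(1470) = −2.5 × 3.1673 = -7.918
Star Q is brighter so has the smaller magnitude: m_P − m_Q is positive.

m_P − m_Q ≈ 7.92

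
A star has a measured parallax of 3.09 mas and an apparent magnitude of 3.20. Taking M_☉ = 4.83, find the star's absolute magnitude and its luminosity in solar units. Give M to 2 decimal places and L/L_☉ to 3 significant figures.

M ≈ -4.35; L/L_☉ ≈ 4700

d = 1/p = 1000/3.09 mas = 323.6 pc
M = m − 5 log₁₀ d + 5 = 3.20 − 5·2.5100 + 5 = -4.350
M − M_☉ = -4.350 − 4.83 = -9.180
L/L_☉ = 10^(−0.4 × -9.180) = 4700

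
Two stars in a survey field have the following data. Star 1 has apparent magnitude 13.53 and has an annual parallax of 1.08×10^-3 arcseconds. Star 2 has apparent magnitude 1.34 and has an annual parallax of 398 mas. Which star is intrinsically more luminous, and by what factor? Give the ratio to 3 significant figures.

Star 1 is more luminous, by a factor of 1.81.

Star 1: d = 1/p = 1/1.08×10^-3″ = 925.9 pc
Star 1: M = m − 5 log₁₀ d + 5 = 13.53 − 5·2.9666 + 5 = 3.697
Star 2: p = 398 mas = 0.398″ → d = 1/p = 2.513 pc
Star 2: M = m − 5 log₁₀ d + 5 = 1.34 − 5·0.4001 + 5 = 4.339
ΔM = M_1 − M_2 = 3.697 − (4.339) = -0.642; smaller M is more luminous → Star 1.
L ratio = 10^(0.4 |ΔM|) = 10^0.257 = 1.807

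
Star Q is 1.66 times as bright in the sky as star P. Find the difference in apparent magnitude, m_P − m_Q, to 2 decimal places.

m_P − m_Q ≈ 0.55

Pogson: Δm = −2.5 log₁₀(ratio) = −2.5 log₁₀(1.66) = −2.5 × 0.2201 = -0.550
Star Q is brighter so has the smaller magnitude: m_P − m_Q is positive.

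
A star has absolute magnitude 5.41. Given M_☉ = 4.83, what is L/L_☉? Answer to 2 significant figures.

L/L_☉ ≈ 0.59

M − M_☉ = 5.41 − 4.83 = 0.580
L/L_☉ = 10^(−0.4 (M − M_☉)) = 10^-0.232 = 0.5861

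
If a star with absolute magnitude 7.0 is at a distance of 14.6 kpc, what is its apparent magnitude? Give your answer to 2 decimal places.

d = 14.6 kpc = 14600 pc
m = M + 5 log₁₀ d − 5 = 7.0 + 5·4.1644 − 5 = 22.822

m ≈ 22.82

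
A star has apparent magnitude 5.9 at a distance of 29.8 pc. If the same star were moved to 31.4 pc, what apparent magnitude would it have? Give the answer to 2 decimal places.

m ≈ 6.01

Flux ∝ 1/d², so Δm = 5 log₁₀(d₂/d₁) = 5 log₁₀(31.4/29.8) = 0.114
m₂ = m₁ + Δm = 5.9 + (0.114) = 6.014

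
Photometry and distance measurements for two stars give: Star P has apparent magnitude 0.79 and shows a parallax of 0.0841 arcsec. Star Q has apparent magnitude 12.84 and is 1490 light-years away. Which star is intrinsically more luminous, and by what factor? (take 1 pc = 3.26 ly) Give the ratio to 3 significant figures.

Star P: d = 1/p = 1/0.0841″ = 11.89 pc
Star P: M = m − 5 log₁₀ d + 5 = 0.79 − 5·1.0752 + 5 = 0.414
Star Q: d = 1490 ly / 3.26 = 457.1 pc
Star Q: M = m − 5 log₁₀ d + 5 = 12.84 − 5·2.6600 + 5 = 4.540
ΔM = M_P − M_Q = 0.414 − (4.540) = -4.126; smaller M is more luminous → Star P.
L ratio = 10^(0.4 |ΔM|) = 10^1.650 = 44.72

Star P is more luminous, by a factor of 44.7.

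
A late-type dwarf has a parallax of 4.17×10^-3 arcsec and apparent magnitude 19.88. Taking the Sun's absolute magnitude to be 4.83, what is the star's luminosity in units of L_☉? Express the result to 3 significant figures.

L/L_☉ ≈ 5.49×10^-4

d = 1/p = 1/4.17×10^-3″ = 239.8 pc
M = m − 5 log₁₀ d + 5 = 19.88 − 5·2.3799 + 5 = 12.981
M − M_☉ = 12.981 − 4.83 = 8.151
L/L_☉ = 10^(−0.4 × 8.151) = 5.492×10^-4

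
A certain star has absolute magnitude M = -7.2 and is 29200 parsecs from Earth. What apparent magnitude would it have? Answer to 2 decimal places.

m ≈ 10.13

m = M + 5 log₁₀ d − 5 = -7.2 + 5·4.4654 − 5 = 10.127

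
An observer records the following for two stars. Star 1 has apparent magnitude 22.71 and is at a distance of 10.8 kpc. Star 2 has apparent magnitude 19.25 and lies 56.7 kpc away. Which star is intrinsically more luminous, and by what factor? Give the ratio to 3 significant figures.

Star 1: d = 10.8 kpc = 10800 pc
Star 1: M = m − 5 log₁₀ d + 5 = 22.71 − 5·4.0334 + 5 = 7.543
Star 2: d = 56.7 kpc = 56700 pc
Star 2: M = m − 5 log₁₀ d + 5 = 19.25 − 5·4.7536 + 5 = 0.482
ΔM = M_1 − M_2 = 7.543 − (0.482) = 7.061; smaller M is more luminous → Star 2.
L ratio = 10^(0.4 |ΔM|) = 10^2.824 = 667.3

Star 2 is more luminous, by a factor of 667.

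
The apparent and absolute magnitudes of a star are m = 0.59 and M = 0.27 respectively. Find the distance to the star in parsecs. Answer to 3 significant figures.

μ = m − M = 0.320
m − M = 5 log₁₀ d − 5
log₁₀ d = (m − M)/5 + 1 = 1.0640
d = 10^1.0640 = 11.59 pc

d ≈ 11.6 pc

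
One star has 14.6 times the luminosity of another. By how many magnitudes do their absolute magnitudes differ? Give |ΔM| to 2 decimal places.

Pogson: ΔM = −2.5 log₁₀(ratio) = −2.5 log₁₀(14.6) = −2.5 × 1.1644 = -2.911

|ΔM| ≈ 2.91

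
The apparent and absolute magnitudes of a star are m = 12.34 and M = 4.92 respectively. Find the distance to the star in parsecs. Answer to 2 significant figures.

Distance modulus: m − M = 12.34 − (4.92) = 7.420
m − M = 5 log₁₀ d − 5
log₁₀ d = (m − M)/5 + 1 = 2.4840
d = 10^2.4840 = 304.8 pc

d ≈ 300 pc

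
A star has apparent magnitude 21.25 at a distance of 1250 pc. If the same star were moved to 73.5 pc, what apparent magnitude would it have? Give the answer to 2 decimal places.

m ≈ 15.10

Flux ∝ 1/d², so Δm = 5 log₁₀(d₂/d₁) = 5 log₁₀(73.5/1250) = -6.153
m₂ = m₁ + Δm = 21.25 + (-6.153) = 15.097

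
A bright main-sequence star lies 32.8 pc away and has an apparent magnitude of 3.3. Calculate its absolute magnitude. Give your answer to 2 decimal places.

M ≈ 0.72

5 log₁₀(d/10 pc) = 5 log₁₀(32.80) − 5 = 2.579
M = m − 5 log₁₀(d/10) = 3.3 − 2.579 = 0.721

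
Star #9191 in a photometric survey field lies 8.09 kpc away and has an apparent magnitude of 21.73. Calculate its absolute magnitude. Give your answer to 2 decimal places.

M ≈ 7.19

d = 8.09 kpc = 8090 pc
5 log₁₀(d/10 pc) = 5 log₁₀(8090) − 5 = 14.540
M = m − 5 log₁₀(d/10) = 21.73 − 14.540 = 7.190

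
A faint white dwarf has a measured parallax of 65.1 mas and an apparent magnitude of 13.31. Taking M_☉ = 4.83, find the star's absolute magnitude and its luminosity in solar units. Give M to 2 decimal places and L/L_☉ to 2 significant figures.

d = 1/p = 1000/65.1 mas = 15.36 pc
M = m − 5 log₁₀ d + 5 = 13.31 − 5·1.1864 + 5 = 12.378
M − M_☉ = 12.378 − 4.83 = 7.548
L/L_☉ = 10^(−0.4 × 7.548) = 9.568×10^-4

M ≈ 12.38; L/L_☉ ≈ 9.6×10^-4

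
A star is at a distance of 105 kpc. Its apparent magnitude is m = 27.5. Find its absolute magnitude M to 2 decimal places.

d = 105 kpc = 105000 pc
5 log₁₀(d/10 pc) = 5 log₁₀(105000) − 5 = 20.106
M = m − 5 log₁₀(d/10) = 27.5 − 20.106 = 7.394

M ≈ 7.39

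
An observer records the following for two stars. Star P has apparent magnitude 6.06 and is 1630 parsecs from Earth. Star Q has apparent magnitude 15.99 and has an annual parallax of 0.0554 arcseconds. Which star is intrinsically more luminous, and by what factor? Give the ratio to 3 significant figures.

Star P is more luminous, by a factor of 7.65×10^7.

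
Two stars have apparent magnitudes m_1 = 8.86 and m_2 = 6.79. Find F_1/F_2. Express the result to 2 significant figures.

Magnitude difference = 2.07
Flux ratio = 10^(−0.4 Δm) = 10^(−0.4 × 2.07) = 10^-0.828 = 0.1486

F_1/F_2 ≈ 0.15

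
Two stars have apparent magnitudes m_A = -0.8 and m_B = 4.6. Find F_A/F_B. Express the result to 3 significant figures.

F_A/F_B ≈ 145

Magnitude difference = -5.4
Flux ratio = 10^(−0.4 Δm) = 10^(−0.4 × -5.4) = 10^2.160 = 144.5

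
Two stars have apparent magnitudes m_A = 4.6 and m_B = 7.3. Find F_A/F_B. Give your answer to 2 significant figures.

Δm = 4.6 − (7.3) = -2.7
Flux ratio = 10^(−0.4 Δm) = 10^(−0.4 × -2.7) = 10^1.080 = 12.02

F_A/F_B ≈ 12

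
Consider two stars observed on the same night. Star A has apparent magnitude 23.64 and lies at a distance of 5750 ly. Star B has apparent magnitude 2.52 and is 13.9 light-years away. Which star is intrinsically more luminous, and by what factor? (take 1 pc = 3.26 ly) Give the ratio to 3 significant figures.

Star B is more luminous, by a factor of 1640.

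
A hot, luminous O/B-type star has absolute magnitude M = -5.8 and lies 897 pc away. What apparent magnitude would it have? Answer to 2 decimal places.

m ≈ 3.96

m = M + 5 log₁₀ d − 5 = -5.8 + 5·2.9528 − 5 = 3.964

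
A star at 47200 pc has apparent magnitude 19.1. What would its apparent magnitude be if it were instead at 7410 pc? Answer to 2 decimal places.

Flux ∝ 1/d², so Δm = 5 log₁₀(d₂/d₁) = 5 log₁₀(7410/47200) = -4.021
m₂ = m₁ + Δm = 19.1 + (-4.021) = 15.079

m ≈ 15.08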